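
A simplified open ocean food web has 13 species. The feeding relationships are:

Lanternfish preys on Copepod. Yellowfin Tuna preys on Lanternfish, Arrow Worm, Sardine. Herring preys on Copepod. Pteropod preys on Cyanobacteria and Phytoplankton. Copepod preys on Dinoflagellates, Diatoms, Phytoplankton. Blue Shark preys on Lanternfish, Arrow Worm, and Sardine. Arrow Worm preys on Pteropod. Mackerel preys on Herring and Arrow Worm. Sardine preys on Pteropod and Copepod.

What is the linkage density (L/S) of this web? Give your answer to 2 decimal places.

L/S = 1.38

There are L = 18 links among S = 13 species.
L/S = 18/13 = 1.3846 ≈ 1.38.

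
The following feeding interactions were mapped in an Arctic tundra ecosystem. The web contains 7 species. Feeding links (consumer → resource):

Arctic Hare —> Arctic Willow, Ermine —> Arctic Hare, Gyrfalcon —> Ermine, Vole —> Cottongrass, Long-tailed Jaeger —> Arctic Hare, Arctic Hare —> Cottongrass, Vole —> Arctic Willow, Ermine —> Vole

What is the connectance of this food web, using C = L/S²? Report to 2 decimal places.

C = 0.16

The web has S = 7 species and L = 8 feeding links.
C = L / S² = 8 / 49 = 0.1633 ≈ 0.16.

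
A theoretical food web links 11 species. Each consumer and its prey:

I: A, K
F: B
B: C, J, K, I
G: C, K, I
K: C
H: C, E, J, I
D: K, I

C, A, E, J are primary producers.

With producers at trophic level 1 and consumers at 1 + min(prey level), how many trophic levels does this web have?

3

Producers (level 1): C, A, E, J.
Following each consumer down to its lowest-level prey: C → K → D (levels 1 through 3).
All prey of D (K 2, I 2) are at level 2 or above, so D is at level 1 + 2 = 3.
Every consumer has at least one prey at level 2 or below, so none exceeds level 3.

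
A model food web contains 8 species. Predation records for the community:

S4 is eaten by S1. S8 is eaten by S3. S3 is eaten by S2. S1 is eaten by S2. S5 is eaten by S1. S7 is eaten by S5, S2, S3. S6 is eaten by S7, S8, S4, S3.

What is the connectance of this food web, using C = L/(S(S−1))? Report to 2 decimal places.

C = 0.21

The web has S = 8 species and L = 12 feeding links.
C = L / (S(S−1)) = 12 / 56 = 0.2143 ≈ 0.21.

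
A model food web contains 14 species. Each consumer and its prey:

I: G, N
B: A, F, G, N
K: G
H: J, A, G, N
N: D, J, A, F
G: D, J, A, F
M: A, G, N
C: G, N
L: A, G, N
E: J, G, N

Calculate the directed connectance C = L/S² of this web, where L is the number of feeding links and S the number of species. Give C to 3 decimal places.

C = 0.153

The web has S = 14 species and L = 30 feeding links.
C = L / S² = 30 / 196 = 0.1531 ≈ 0.153.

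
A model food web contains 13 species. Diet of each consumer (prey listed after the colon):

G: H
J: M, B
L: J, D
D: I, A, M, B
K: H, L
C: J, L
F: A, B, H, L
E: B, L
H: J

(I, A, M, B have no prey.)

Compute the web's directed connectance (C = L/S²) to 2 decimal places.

The web has S = 13 species and L = 20 feeding links.
C = L / S² = 20 / 169 = 0.1183 ≈ 0.12.

C = 0.12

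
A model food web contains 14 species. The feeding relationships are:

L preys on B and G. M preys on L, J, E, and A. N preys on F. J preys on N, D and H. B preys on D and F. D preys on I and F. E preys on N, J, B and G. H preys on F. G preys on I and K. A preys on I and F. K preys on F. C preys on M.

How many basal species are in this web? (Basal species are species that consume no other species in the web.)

2

Basal species (no prey listed): I, F.
Count: 2.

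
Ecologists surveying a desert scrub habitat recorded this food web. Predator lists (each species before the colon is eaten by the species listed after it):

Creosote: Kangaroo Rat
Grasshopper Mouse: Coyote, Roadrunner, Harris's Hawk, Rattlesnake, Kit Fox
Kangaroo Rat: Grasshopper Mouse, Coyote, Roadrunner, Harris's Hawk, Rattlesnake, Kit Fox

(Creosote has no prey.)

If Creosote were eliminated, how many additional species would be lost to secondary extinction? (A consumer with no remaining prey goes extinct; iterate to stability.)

7

Remove Creosote.
Round 1: Kangaroo Rat (all prey gone) → extinct.
Round 2: Grasshopper Mouse (all prey gone) → extinct.
Round 3: Coyote (all prey gone), Roadrunner (all prey gone), Harris's Hawk (all prey gone), Rattlesnake (all prey gone), Kit Fox (all prey gone) → extinct.
No further losses. Total secondary extinctions: 7.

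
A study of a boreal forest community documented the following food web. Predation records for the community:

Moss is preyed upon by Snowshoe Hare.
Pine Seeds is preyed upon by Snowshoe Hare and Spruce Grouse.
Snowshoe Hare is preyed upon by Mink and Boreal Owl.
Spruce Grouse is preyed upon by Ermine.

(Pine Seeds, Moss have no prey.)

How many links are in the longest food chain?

2 links

One longest chain: Pine Seeds → Spruce Grouse → Ermine.
It has 3 species and 2 links.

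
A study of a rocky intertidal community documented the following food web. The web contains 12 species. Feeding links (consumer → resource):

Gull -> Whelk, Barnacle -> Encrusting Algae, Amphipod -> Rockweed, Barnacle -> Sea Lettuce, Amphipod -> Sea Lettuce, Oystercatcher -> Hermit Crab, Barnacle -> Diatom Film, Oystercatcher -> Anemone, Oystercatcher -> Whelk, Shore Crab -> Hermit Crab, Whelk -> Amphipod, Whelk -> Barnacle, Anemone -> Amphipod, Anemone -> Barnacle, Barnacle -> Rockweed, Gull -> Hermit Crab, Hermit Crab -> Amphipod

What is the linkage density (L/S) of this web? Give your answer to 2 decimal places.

L/S = 1.42

There are L = 17 links among S = 12 species.
L/S = 17/12 = 1.4167 ≈ 1.42.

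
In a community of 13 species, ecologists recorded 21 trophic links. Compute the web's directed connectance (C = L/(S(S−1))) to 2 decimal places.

The web has S = 13 species and L = 21 feeding links.
C = L / (S(S−1)) = 21 / 156 = 0.1346 ≈ 0.13.

C = 0.13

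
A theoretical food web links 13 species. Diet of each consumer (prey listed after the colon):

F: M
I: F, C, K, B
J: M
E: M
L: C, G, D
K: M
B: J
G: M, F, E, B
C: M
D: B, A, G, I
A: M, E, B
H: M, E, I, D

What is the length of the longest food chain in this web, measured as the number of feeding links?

One longest chain: M → J → B → G → D → L.
It has 6 species and 5 links.

5 links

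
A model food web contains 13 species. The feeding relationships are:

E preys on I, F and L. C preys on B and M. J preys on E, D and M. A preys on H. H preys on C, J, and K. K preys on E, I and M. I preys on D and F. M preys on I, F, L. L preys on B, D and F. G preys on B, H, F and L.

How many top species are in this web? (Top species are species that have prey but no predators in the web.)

2

Top species (has prey, but nothing eats it): A, G.
Count: 2.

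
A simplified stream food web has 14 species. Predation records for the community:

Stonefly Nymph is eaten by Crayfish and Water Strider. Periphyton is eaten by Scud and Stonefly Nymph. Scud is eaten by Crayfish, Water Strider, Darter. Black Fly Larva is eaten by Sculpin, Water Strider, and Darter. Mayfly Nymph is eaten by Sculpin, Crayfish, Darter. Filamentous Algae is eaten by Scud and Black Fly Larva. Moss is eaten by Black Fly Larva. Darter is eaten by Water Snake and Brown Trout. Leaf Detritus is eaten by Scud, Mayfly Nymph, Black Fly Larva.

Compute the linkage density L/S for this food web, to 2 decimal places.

There are L = 21 links among S = 14 species.
L/S = 21/14 = 1.5000 ≈ 1.50.

L/S = 1.50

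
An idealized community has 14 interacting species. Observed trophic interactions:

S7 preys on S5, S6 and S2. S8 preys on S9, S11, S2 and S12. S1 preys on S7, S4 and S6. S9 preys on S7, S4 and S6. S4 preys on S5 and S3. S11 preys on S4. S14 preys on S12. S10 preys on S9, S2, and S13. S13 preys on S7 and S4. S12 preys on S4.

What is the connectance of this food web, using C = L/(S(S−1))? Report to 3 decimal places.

C = 0.126

The web has S = 14 species and L = 23 feeding links.
C = L / (S(S−1)) = 23 / 182 = 0.1264 ≈ 0.126.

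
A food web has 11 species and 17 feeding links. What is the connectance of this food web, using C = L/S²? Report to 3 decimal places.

The web has S = 11 species and L = 17 feeding links.
C = L / S² = 17 / 121 = 0.1405 ≈ 0.140.

C = 0.140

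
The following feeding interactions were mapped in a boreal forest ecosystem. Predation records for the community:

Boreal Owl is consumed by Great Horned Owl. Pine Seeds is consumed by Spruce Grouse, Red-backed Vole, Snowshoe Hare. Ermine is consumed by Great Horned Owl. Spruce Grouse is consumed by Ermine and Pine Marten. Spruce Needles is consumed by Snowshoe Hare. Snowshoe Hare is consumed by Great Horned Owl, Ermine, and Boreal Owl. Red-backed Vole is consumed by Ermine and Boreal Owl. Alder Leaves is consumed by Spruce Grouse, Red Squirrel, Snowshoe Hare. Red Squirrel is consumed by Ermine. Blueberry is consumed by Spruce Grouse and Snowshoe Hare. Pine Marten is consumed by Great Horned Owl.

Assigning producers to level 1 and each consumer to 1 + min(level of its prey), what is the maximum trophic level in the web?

Producers (level 1): Pine Seeds, Alder Leaves, Blueberry, Spruce Needles.
Following each consumer down to its lowest-level prey: Pine Seeds → Spruce Grouse → Pine Marten (levels 1 through 3).
All prey of Pine Marten (Spruce Grouse 2) are at level 2 or above, so Pine Marten is at level 1 + 2 = 3.
Every consumer has at least one prey at level 2 or below, so none exceeds level 3.

3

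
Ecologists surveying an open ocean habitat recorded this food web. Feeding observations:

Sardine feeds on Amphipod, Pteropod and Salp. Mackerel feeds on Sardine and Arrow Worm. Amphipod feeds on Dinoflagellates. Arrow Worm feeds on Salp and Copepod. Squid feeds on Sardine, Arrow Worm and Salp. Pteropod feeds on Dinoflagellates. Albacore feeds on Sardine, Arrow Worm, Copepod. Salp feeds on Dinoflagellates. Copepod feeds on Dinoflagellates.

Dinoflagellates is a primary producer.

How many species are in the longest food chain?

One longest chain: Dinoflagellates → Amphipod → Sardine → Mackerel.
It has 4 species and 3 links.

4 species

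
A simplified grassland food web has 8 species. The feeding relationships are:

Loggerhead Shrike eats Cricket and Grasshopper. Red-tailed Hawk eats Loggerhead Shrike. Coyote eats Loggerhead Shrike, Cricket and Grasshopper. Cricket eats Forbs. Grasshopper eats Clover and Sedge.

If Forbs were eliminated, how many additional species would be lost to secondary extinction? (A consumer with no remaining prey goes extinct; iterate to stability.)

Remove Forbs.
Round 1: Cricket (all prey gone) → extinct.
No further losses. Total secondary extinctions: 1.

1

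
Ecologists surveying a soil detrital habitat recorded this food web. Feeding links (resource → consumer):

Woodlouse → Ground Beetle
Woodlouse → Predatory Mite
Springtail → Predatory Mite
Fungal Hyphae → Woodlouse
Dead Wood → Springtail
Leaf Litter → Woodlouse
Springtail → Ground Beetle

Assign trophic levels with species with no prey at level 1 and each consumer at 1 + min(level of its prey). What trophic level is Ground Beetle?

Leaf Litter has no prey (basal) → level 1.
Woodlouse eats Leaf Litter → level 2.
Ground Beetle eats Woodlouse → level 3.
No prey of Ground Beetle is below level 2, so 3 is the minimum.

Trophic level 3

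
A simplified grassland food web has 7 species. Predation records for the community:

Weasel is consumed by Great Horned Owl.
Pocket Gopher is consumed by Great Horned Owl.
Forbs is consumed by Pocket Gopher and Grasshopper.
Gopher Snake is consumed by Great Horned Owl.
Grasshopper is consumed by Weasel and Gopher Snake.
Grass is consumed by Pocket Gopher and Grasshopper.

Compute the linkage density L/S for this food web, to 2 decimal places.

There are L = 9 links among S = 7 species.
L/S = 9/7 = 1.2857 ≈ 1.29.

L/S = 1.29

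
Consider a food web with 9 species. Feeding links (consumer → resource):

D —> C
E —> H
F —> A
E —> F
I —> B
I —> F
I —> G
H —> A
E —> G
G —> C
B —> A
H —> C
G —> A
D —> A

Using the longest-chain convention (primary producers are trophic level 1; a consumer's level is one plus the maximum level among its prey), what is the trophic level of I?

A is a producer → level 1.
B eats A → level 2.
I eats B (level 2); other prey at levels: G 2, F 2 → level 3.

Trophic level 3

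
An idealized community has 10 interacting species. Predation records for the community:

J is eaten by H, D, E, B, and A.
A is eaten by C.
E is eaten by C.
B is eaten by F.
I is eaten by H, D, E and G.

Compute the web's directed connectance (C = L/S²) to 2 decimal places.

C = 0.12

The web has S = 10 species and L = 12 feeding links.
C = L / S² = 12 / 100 = 0.1200 ≈ 0.12.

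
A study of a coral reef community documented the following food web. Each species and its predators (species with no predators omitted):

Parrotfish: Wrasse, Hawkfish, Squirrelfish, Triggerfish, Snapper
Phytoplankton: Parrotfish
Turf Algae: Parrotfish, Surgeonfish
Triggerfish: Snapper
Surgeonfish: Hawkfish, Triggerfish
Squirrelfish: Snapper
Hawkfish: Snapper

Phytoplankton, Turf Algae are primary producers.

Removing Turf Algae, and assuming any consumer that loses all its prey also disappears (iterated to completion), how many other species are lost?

1

Remove Turf Algae.
Round 1: Surgeonfish (all prey gone) → extinct.
No further losses. Total secondary extinctions: 1.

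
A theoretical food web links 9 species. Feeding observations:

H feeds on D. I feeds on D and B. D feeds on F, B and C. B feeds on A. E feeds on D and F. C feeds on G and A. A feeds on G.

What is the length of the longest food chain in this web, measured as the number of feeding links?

4 links

One longest chain: G → A → C → D → E.
It has 5 species and 4 links.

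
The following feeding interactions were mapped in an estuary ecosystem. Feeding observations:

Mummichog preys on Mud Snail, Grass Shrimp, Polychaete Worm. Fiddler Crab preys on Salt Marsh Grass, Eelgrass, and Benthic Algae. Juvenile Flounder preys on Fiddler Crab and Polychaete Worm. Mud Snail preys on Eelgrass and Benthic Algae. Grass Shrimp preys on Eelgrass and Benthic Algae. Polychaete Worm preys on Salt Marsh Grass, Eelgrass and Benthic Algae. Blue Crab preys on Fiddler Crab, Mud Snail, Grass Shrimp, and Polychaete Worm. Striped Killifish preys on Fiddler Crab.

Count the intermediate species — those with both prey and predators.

4

Intermediate species (has both prey and predators): Grass Shrimp, Fiddler Crab, Mud Snail, Polychaete Worm.
Count: 4.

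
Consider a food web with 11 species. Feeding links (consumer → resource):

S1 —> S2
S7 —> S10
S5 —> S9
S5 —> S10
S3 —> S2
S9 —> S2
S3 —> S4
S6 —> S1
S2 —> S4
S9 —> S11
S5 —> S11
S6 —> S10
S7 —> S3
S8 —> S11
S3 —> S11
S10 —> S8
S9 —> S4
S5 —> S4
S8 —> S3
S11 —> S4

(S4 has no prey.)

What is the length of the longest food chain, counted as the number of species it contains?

One longest chain: S4 → S2 → S3 → S8 → S10 → S7.
It has 6 species and 5 links.

6 species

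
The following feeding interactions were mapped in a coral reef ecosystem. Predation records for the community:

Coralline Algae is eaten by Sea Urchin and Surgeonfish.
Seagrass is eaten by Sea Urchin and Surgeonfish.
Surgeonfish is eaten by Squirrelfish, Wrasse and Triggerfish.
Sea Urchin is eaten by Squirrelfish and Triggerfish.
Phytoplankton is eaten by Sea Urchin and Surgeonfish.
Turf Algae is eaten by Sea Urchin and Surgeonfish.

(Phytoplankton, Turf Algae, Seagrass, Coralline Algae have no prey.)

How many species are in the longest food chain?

One longest chain: Phytoplankton → Surgeonfish → Wrasse.
It has 3 species and 2 links.

3 species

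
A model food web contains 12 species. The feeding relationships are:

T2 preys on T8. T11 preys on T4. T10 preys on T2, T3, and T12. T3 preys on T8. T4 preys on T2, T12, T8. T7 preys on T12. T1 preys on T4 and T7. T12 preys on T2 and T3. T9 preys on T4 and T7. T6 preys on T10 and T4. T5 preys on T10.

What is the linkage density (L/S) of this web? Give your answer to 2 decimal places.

There are L = 19 links among S = 12 species.
L/S = 19/12 = 1.5833 ≈ 1.58.

L/S = 1.58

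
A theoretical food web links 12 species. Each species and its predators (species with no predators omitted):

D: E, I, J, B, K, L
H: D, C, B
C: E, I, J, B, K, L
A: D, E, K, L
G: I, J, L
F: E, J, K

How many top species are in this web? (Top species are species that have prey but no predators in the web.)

Top species (has prey, but nothing eats it): E, I, J, B, K, L.
Count: 6.

6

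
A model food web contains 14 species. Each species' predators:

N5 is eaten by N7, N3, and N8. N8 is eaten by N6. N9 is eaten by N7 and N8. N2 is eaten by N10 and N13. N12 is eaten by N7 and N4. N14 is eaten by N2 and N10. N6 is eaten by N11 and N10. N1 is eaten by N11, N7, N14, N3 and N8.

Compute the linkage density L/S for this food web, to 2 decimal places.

L/S = 1.36

There are L = 19 links among S = 14 species.
L/S = 19/14 = 1.3571 ≈ 1.36.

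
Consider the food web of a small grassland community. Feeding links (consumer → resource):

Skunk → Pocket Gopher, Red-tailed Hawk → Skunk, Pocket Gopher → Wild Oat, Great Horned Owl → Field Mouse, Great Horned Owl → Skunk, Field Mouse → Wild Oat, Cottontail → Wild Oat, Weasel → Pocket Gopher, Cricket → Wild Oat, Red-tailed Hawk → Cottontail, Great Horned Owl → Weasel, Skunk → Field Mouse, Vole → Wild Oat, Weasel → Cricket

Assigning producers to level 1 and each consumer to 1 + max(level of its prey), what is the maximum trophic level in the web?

Producers (level 1): Wild Oat.
Wild Oat → Pocket Gopher → Skunk → Red-tailed Hawk gives Red-tailed Hawk level 4.
No species has a prey at level 4, so no species reaches level 5.

4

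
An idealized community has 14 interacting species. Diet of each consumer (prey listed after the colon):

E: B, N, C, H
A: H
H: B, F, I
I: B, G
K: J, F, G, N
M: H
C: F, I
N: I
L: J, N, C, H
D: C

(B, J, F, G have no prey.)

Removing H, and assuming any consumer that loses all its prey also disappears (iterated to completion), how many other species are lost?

Remove H.
Round 1: M (all prey gone), A (all prey gone) → extinct.
No further losses. Total secondary extinctions: 2.

2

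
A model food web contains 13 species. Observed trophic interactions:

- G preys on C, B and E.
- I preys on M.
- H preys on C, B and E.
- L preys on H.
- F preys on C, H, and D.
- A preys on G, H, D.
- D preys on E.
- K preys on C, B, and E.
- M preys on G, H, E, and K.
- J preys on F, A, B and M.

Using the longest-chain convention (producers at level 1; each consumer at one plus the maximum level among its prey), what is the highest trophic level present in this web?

4

Producers (level 1): C, B, E.
C → H → M → J gives J level 4.
No species has a prey at level 4, so no species reaches level 5.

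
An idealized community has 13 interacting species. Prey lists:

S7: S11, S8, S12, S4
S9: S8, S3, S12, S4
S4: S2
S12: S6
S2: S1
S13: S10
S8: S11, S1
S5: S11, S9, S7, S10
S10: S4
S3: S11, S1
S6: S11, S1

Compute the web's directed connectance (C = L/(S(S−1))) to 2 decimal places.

The web has S = 13 species and L = 23 feeding links.
C = L / (S(S−1)) = 23 / 156 = 0.1474 ≈ 0.15.

C = 0.15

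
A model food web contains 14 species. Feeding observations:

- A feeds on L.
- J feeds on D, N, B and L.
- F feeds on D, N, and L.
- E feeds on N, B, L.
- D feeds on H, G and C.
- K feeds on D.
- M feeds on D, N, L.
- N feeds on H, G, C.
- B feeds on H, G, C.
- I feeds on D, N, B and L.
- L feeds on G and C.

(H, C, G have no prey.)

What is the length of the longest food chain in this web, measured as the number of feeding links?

2 links

One longest chain: H → D → F.
It has 3 species and 2 links.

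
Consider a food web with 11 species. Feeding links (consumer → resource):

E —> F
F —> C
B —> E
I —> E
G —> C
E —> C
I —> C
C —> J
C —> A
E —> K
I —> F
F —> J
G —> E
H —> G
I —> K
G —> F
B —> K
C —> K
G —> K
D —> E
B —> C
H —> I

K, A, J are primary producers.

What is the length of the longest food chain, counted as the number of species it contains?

6 species

One longest chain: K → C → F → E → G → H.
It has 6 species and 5 links.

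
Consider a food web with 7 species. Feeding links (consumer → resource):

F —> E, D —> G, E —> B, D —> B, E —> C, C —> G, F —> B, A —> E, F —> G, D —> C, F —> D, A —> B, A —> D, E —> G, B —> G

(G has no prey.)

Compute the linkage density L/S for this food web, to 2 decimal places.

There are L = 15 links among S = 7 species.
L/S = 15/7 = 2.1429 ≈ 2.14.

L/S = 2.14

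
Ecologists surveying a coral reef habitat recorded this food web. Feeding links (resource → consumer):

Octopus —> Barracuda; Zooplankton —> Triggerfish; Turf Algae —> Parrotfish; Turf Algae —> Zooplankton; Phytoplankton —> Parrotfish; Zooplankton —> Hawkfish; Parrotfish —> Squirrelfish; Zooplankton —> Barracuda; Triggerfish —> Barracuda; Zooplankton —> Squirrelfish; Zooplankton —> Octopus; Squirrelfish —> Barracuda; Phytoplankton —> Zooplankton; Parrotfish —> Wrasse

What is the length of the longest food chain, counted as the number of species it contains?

4 species

One longest chain: Phytoplankton → Zooplankton → Octopus → Barracuda.
It has 4 species and 3 links.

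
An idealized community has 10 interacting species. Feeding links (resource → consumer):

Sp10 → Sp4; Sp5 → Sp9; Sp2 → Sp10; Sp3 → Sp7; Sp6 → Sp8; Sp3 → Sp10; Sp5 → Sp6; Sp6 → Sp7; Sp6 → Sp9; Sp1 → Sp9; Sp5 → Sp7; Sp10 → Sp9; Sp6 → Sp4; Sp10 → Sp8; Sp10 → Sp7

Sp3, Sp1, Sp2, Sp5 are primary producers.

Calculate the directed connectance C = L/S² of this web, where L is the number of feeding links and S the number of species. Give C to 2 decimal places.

The web has S = 10 species and L = 15 feeding links.
C = L / S² = 15 / 100 = 0.1500 ≈ 0.15.

C = 0.15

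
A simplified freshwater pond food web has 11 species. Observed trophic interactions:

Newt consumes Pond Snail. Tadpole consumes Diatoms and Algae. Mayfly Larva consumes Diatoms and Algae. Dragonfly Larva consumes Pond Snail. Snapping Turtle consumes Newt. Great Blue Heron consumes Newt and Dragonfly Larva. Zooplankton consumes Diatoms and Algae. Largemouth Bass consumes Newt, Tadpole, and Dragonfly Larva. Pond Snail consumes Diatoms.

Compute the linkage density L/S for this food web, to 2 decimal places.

L/S = 1.36

There are L = 15 links among S = 11 species.
L/S = 15/11 = 1.3636 ≈ 1.36.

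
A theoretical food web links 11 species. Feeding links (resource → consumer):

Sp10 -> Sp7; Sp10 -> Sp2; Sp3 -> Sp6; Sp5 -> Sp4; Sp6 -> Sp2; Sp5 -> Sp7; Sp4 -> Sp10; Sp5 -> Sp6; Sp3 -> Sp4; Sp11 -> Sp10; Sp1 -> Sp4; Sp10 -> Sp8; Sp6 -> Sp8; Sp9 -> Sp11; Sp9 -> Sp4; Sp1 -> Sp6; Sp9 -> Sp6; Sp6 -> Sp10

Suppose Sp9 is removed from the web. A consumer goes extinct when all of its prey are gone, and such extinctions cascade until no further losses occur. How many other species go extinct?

1

Remove Sp9.
Round 1: Sp11 (all prey gone) → extinct.
No further losses. Total secondary extinctions: 1.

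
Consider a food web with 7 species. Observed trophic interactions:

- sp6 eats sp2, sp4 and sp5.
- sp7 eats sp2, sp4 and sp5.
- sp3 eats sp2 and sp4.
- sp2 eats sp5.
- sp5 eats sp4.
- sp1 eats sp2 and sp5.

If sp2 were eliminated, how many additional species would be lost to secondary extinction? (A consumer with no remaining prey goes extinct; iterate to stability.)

0

Remove sp2.
Every predator of it retains at least one other prey: sp6 still has sp4, sp5; sp3 still has sp4; sp1 still has sp5; sp7 still has sp4, sp5.
No consumer loses all prey, so no secondary extinctions occur.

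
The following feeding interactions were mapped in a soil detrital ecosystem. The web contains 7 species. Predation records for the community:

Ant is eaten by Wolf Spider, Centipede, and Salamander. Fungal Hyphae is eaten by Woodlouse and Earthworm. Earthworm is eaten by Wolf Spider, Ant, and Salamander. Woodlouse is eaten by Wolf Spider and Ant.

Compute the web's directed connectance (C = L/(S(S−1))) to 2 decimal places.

C = 0.24

The web has S = 7 species and L = 10 feeding links.
C = L / (S(S−1)) = 10 / 42 = 0.2381 ≈ 0.24.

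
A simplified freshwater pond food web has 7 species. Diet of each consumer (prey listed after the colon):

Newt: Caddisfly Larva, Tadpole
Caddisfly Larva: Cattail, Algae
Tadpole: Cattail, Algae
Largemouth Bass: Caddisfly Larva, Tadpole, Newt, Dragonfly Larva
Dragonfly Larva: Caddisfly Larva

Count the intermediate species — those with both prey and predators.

Intermediate species (has both prey and predators): Caddisfly Larva, Tadpole, Newt, Dragonfly Larva.
Count: 4.

4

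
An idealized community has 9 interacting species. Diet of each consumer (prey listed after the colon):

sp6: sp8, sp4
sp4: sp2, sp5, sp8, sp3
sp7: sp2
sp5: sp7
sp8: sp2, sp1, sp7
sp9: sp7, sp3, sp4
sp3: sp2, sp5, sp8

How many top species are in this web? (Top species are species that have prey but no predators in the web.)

2

Top species (has prey, but nothing eats it): sp9, sp6.
Count: 2.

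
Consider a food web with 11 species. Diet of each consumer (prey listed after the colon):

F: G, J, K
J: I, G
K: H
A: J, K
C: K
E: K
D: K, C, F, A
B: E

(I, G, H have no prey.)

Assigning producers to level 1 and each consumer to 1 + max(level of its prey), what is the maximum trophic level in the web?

4

Producers (level 1): I, G, H.
I → J → A → D gives D level 4.
No species has a prey at level 4, so no species reaches level 5.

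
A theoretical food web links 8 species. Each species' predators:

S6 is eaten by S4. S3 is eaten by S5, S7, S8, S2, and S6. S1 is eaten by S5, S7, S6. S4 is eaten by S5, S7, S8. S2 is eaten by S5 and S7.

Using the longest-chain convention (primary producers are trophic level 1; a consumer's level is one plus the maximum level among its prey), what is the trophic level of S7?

S1 is a producer → level 1.
S6 eats S1 (level 1); other prey at levels: S3 1 → level 2.
S4 eats S6 → level 3.
S7 eats S4 (level 3); other prey at levels: S1 1, S3 1, S2 2 → level 4.

Trophic level 4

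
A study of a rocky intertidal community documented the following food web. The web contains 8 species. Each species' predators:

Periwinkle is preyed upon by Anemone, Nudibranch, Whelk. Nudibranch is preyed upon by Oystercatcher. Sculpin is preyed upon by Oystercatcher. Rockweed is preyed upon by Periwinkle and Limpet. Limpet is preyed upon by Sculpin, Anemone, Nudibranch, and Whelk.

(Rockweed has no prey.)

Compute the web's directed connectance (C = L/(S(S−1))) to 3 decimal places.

The web has S = 8 species and L = 11 feeding links.
C = L / (S(S−1)) = 11 / 56 = 0.1964 ≈ 0.196.

C = 0.196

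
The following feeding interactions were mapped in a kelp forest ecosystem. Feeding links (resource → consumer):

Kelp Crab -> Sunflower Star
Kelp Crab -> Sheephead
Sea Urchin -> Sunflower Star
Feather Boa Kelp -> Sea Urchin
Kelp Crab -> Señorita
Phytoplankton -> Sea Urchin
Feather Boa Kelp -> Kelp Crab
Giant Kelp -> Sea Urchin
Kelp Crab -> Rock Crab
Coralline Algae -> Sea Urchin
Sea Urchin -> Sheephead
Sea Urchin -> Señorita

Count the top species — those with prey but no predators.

4

Top species (has prey, but nothing eats it): Sunflower Star, Rock Crab, Señorita, Sheephead.
Count: 4.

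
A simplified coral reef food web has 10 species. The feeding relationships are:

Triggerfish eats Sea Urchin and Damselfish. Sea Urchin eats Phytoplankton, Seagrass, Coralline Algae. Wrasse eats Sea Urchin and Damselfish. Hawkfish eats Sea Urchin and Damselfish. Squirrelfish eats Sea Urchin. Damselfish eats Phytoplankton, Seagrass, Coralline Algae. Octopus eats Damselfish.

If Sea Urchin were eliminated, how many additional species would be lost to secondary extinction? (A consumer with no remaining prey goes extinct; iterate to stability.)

Remove Sea Urchin.
Round 1: Squirrelfish (all prey gone) → extinct.
No further losses. Total secondary extinctions: 1.

1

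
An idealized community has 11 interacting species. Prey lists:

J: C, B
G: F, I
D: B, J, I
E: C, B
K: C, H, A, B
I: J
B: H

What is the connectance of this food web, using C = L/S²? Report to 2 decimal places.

The web has S = 11 species and L = 15 feeding links.
C = L / S² = 15 / 121 = 0.1240 ≈ 0.12.

C = 0.12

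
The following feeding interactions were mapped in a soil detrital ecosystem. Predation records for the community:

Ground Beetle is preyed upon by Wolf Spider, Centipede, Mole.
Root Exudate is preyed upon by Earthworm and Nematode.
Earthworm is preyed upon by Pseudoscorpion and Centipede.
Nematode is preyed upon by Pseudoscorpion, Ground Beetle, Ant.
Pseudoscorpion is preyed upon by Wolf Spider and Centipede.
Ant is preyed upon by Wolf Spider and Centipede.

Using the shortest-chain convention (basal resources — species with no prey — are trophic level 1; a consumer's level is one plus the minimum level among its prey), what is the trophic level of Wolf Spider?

Trophic level 4

Root Exudate has no prey (basal) → level 1.
Nematode eats Root Exudate → level 2.
Ant eats Nematode → level 3.
Wolf Spider eats Ant → level 4.
No prey of Wolf Spider is below level 3, so 4 is the minimum.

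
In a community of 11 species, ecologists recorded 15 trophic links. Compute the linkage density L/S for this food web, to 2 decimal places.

There are L = 15 links among S = 11 species.
L/S = 15/11 = 1.3636 ≈ 1.36.

L/S = 1.36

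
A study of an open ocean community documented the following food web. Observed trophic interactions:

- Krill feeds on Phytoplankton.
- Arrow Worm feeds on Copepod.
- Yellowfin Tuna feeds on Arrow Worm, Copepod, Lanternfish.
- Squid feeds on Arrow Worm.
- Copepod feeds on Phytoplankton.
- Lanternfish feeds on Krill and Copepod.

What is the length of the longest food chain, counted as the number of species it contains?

One longest chain: Phytoplankton → Copepod → Arrow Worm → Yellowfin Tuna.
It has 4 species and 3 links.

4 species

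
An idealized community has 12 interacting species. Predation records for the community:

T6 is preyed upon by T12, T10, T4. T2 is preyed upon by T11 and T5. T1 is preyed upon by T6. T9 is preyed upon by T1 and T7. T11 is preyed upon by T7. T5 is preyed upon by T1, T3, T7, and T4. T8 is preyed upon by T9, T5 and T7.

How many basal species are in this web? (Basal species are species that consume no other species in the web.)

2

Basal species (no prey listed): T2, T8.
Count: 2.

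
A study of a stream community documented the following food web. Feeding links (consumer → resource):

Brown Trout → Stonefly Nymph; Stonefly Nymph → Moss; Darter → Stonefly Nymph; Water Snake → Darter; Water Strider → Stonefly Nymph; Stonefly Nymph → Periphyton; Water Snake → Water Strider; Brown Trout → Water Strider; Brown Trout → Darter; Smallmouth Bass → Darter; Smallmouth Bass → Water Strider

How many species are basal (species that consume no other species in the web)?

Basal species (no prey listed): Periphyton, Moss.
Count: 2.

2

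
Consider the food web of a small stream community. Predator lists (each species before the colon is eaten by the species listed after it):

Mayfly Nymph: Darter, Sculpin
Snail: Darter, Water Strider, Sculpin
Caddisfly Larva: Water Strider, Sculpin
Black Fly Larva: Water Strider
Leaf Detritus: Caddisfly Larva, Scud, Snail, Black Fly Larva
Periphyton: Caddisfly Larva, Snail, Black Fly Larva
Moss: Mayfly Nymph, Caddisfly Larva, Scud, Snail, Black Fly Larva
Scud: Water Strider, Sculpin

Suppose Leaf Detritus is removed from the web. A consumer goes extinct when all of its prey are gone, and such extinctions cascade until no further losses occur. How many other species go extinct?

0

Remove Leaf Detritus.
Every predator of it retains at least one other prey: Caddisfly Larva still has Periphyton, Moss; Scud still has Moss; Snail still has Periphyton, Moss; Black Fly Larva still has Periphyton, Moss.
No consumer loses all prey, so no secondary extinctions occur.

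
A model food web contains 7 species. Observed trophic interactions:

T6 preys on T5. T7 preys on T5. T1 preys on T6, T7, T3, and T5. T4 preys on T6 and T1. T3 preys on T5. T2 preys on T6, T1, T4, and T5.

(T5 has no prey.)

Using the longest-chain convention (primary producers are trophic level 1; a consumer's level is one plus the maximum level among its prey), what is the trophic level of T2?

Trophic level 5

T5 is a producer → level 1.
T7 eats T5 → level 2.
T1 eats T7 (level 2); other prey at levels: T5 1, T6 2, T3 2 → level 3.
T4 eats T1 (level 3); other prey at levels: T6 2 → level 4.
T2 eats T4 (level 4); other prey at levels: T5 1, T6 2, T1 3 → level 5.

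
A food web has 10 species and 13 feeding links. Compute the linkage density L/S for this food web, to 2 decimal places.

There are L = 13 links among S = 10 species.
L/S = 13/10 = 1.3000 ≈ 1.30.

L/S = 1.30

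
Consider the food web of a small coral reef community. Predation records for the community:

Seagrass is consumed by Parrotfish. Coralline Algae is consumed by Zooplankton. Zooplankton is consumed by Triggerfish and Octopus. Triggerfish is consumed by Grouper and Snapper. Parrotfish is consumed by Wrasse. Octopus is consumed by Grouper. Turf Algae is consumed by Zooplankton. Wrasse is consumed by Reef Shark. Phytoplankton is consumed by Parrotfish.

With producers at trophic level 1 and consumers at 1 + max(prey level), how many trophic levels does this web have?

Producers (level 1): Phytoplankton, Coralline Algae, Seagrass, Turf Algae.
Coralline Algae → Zooplankton → Triggerfish → Snapper gives Snapper level 4.
No species has a prey at level 4, so no species reaches level 5.

4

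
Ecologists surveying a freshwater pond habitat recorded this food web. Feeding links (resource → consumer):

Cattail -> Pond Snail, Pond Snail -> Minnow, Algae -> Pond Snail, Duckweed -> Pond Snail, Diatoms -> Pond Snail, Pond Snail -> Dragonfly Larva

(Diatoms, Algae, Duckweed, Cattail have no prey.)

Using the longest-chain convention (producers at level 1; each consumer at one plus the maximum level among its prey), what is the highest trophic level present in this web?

3

Producers (level 1): Diatoms, Algae, Duckweed, Cattail.
Diatoms → Pond Snail → Minnow gives Minnow level 3.
No species has a prey at level 3, so no species reaches level 4.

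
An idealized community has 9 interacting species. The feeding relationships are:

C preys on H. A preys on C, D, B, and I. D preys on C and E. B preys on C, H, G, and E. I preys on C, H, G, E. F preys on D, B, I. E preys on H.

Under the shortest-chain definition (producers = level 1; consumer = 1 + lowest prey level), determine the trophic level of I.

Trophic level 2

G is a producer → level 1.
I eats G → level 2.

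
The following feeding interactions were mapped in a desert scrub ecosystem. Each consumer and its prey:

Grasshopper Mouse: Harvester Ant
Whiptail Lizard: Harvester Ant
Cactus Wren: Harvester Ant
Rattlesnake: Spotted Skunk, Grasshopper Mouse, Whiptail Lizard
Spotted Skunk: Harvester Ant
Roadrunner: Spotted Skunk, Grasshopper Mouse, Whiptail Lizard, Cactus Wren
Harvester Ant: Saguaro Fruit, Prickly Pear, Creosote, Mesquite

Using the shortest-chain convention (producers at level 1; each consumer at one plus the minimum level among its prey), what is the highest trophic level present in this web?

Producers (level 1): Saguaro Fruit, Prickly Pear, Creosote, Mesquite.
Following each consumer down to its lowest-level prey: Saguaro Fruit → Harvester Ant → Cactus Wren → Roadrunner (levels 1 through 4).
All prey of Roadrunner (Cactus Wren 3, Spotted Skunk 3, Grasshopper Mouse 3, Whiptail Lizard 3) are at level 3 or above, so Roadrunner is at level 1 + 3 = 4.
Every consumer has at least one prey at level 3 or below, so none exceeds level 4.

4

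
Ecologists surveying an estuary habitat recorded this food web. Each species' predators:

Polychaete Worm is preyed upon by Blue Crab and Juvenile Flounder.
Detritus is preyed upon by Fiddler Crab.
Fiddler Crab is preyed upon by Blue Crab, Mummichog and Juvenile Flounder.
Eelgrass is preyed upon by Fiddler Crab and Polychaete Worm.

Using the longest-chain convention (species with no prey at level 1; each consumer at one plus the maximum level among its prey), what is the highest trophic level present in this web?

3

Basal resources (level 1): Eelgrass, Detritus.
Eelgrass → Fiddler Crab → Juvenile Flounder gives Juvenile Flounder level 3.
No species has a prey at level 3, so no species reaches level 4.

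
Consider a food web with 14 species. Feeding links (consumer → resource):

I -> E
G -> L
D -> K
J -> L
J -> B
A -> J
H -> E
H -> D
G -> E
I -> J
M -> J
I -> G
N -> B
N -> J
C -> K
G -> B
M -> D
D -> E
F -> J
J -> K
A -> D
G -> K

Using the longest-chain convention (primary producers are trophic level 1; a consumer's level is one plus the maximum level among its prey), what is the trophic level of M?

Trophic level 3

E is a producer → level 1.
D eats E (level 1); other prey at levels: K 1 → level 2.
M eats D (level 2); other prey at levels: J 2 → level 3.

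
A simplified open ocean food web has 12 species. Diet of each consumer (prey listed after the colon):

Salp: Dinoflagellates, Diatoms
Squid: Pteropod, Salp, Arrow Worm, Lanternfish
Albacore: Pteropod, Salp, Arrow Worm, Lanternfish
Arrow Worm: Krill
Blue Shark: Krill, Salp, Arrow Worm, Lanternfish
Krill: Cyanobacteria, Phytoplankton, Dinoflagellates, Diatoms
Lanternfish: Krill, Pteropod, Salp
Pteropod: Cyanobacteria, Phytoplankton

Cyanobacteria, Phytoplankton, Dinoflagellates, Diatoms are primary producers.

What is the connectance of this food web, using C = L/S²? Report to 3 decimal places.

C = 0.167

The web has S = 12 species and L = 24 feeding links.
C = L / S² = 24 / 144 = 0.1667 ≈ 0.167.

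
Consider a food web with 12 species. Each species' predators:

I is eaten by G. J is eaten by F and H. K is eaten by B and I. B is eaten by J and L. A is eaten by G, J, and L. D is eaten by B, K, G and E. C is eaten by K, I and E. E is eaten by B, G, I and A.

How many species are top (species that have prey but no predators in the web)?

Top species (has prey, but nothing eats it): L, G, F, H.
Count: 4.

4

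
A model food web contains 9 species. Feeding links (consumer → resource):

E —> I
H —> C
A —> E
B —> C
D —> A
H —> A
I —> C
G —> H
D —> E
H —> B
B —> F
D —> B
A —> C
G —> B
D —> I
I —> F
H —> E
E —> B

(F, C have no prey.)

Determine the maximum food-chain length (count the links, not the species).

5 links

One longest chain: F → B → E → A → H → G.
It has 6 species and 5 links.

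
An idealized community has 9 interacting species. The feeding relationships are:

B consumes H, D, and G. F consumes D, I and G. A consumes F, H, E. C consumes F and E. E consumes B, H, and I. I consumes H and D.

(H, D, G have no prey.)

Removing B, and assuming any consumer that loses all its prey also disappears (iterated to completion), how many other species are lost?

Remove B.
Every predator of it retains at least one other prey: E still has H, I.
No consumer loses all prey, so no secondary extinctions occur.

0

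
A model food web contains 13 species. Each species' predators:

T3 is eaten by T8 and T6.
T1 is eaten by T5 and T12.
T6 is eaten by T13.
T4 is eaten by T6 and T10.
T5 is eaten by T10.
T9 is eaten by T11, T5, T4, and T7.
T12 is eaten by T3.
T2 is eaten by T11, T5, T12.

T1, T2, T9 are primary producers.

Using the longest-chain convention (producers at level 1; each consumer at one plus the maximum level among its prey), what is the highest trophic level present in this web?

Producers (level 1): T1, T2, T9.
T1 → T12 → T3 → T6 → T13 gives T13 level 5.
No species has a prey at level 5, so no species reaches level 6.

5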